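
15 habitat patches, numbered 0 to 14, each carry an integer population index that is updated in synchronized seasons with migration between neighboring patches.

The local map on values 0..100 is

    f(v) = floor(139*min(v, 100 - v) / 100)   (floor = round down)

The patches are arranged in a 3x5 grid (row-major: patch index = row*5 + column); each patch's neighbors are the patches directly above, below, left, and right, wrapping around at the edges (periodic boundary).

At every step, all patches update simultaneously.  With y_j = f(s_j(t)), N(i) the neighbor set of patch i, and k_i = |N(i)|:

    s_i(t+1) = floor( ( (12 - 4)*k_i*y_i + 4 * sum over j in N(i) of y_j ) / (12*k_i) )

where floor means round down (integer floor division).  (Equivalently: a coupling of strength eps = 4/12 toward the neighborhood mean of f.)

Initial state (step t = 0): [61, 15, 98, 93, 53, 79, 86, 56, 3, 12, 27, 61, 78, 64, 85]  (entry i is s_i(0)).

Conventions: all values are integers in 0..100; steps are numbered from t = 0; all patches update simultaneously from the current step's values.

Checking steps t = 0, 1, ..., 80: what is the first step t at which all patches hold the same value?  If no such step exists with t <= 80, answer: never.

Answer: never
Key observation: The state at step 33 reappears at step 37 — the system is in a cycle of period 4 from step 33 on.  No step 0..37 is synchronized, and the cycle repeats forever, so no step up to 80 (or ever) has all patches equal.

Derivation:
t=0: [61, 15, 98, 93, 53, 79, 86, 56, 3, 12, 27, 61, 78, 64, 85]  (not all equal)
t=1: [48, 24, 11, 16, 51, 29, 26, 45, 14, 20, 37, 44, 33, 38, 27]  (not all equal)
t=2: [60, 36, 23, 27, 58, 41, 40, 50, 26, 31, 51, 54, 45, 44, 41]  (not all equal)
t=3: [56, 50, 38, 40, 54, 55, 56, 61, 41, 45, 64, 61, 60, 56, 56]  (not all equal)
t=4: [61, 65, 54, 56, 61, 60, 60, 54, 56, 61, 53, 55, 55, 59, 60]  (not all equal)
t=5: [54, 51, 61, 60, 54, 55, 55, 62, 60, 54, 62, 60, 61, 57, 55]  (not all equal)
t=6: [62, 64, 55, 55, 62, 61, 61, 53, 55, 62, 54, 56, 54, 58, 61]  (not all equal)
t=7: [52, 52, 61, 60, 53, 54, 55, 63, 61, 53, 60, 59, 62, 58, 54]  (not all equal)
t=8: [64, 63, 54, 55, 64, 62, 61, 52, 55, 63, 57, 56, 52, 57, 62]  (not all equal)
t=9: [51, 53, 62, 60, 51, 52, 55, 64, 61, 52, 57, 59, 64, 59, 52]  (not all equal)
t=10: [66, 63, 53, 55, 66, 65, 61, 51, 54, 65, 60, 57, 51, 56, 64]  (not all equal)
t=11: [48, 52, 64, 61, 48, 49, 54, 66, 61, 49, 53, 58, 66, 60, 50]  (not all equal)
t=12: [66, 63, 51, 54, 65, 67, 61, 49, 54, 66, 65, 58, 48, 55, 67]  (not all equal)
t=13: [47, 52, 66, 62, 48, 46, 54, 66, 62, 48, 48, 56, 65, 61, 47]  (not all equal)
t=14: [65, 63, 49, 52, 64, 63, 61, 48, 52, 64, 65, 60, 49, 54, 64]  (not all equal)
t=15: [48, 52, 66, 64, 51, 50, 54, 65, 64, 51, 49, 55, 66, 62, 50]  (not all equal)
t=16: [66, 63, 48, 51, 66, 68, 62, 49, 51, 66, 67, 61, 48, 52, 67]  (not all equal)
t=17: [46, 52, 65, 65, 48, 45, 52, 66, 66, 48, 45, 53, 65, 64, 47]  (not all equal)
t=18: [63, 64, 49, 49, 64, 62, 64, 48, 48, 64, 62, 63, 49, 50, 63]  (not all equal)
t=19: [51, 51, 66, 66, 51, 51, 51, 65, 65, 51, 51, 52, 66, 67, 52]  (not all equal)
t=20: [68, 66, 48, 48, 66, 68, 66, 49, 49, 66, 67, 64, 48, 47, 64]  (not all equal)
t=21: [44, 48, 64, 64, 48, 44, 48, 65, 65, 48, 45, 50, 64, 64, 50]  (not all equal)
t=22: [61, 64, 51, 51, 64, 61, 64, 49, 49, 64, 63, 66, 51, 51, 66]  (not all equal)
t=23: [53, 51, 66, 66, 51, 53, 51, 66, 66, 51, 50, 49, 66, 66, 49]  (not all equal)
t=24: [65, 66, 48, 48, 66, 65, 66, 48, 48, 66, 68, 66, 48, 48, 66]  (not all equal)
t=25: [47, 48, 64, 64, 48, 47, 48, 64, 64, 48, 45, 48, 64, 64, 48]  (not all equal)
t=26: [64, 64, 51, 51, 64, 64, 64, 51, 51, 64, 63, 64, 51, 51, 64]  (not all equal)
t=27: [50, 51, 66, 66, 51, 50, 51, 66, 66, 51, 50, 51, 66, 66, 51]  (not all equal)
t=28: [68, 66, 48, 48, 66, 68, 66, 48, 48, 66, 68, 66, 48, 48, 66]  (not all equal)
t=29: [44, 48, 64, 64, 48, 44, 48, 64, 64, 48, 44, 48, 64, 64, 48]  (not all equal)
t=30: [61, 64, 51, 51, 64, 61, 64, 51, 51, 64, 61, 64, 51, 51, 64]  (not all equal)
t=31: [53, 51, 66, 66, 51, 53, 51, 66, 66, 51, 53, 51, 66, 66, 51]  (not all equal)
t=32: [65, 66, 48, 48, 66, 65, 66, 48, 48, 66, 65, 66, 48, 48, 66]  (not all equal)
t=33: [47, 48, 64, 64, 48, 47, 48, 64, 64, 48, 47, 48, 64, 64, 48]  (not all equal)
t=34: [65, 64, 51, 51, 64, 65, 64, 51, 51, 64, 65, 64, 51, 51, 64]  (not all equal)
t=35: [48, 51, 66, 66, 51, 48, 51, 66, 66, 51, 48, 51, 66, 66, 51]  (not all equal)
t=36: [66, 66, 48, 48, 66, 66, 66, 48, 48, 66, 66, 66, 48, 48, 66]  (not all equal)
t=37: [47, 48, 64, 64, 48, 47, 48, 64, 64, 48, 47, 48, 64, 64, 48]  (not all equal)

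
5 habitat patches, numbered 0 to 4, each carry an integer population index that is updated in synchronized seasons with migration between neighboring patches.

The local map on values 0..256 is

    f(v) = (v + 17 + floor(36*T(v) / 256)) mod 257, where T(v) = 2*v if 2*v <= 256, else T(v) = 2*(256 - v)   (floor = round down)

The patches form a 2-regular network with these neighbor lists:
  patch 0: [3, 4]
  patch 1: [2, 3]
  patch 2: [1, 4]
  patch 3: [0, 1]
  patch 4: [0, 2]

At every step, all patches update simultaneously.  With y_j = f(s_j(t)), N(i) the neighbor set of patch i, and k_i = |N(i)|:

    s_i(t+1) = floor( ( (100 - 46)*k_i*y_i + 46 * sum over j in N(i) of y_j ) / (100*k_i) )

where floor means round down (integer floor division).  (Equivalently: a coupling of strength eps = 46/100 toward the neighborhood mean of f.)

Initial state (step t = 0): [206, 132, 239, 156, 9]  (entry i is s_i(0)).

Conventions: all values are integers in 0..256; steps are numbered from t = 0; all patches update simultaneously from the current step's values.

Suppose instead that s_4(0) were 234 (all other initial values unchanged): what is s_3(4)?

Simulating step by step:
t=0: [206, 132, 239, 156, 234]
t=1: [174, 145, 43, 205, 55]
t=2: [189, 175, 103, 221, 112]
t=3: [214, 206, 165, 234, 171]
t=4: [179, 175, 214, 110, 217]

Answer: s_3(4) = 110
Key observation: This trace re-runs the system from the modified initial state.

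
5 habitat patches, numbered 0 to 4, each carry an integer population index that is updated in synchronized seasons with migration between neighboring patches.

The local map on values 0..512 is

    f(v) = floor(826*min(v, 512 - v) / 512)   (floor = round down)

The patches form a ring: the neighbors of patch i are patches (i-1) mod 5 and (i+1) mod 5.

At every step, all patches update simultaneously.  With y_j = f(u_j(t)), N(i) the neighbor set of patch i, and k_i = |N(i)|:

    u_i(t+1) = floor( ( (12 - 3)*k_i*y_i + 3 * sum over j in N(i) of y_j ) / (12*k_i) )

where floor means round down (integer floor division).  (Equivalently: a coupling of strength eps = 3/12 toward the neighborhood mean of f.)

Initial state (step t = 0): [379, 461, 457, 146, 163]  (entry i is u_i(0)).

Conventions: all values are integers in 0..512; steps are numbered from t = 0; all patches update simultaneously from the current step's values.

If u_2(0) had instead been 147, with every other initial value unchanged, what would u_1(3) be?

Simulating step by step:
t=0: [379, 461, 147, 146, 163]
t=1: [203, 117, 217, 238, 252]
t=2: [319, 225, 333, 381, 393]
t=3: [302, 346, 287, 218, 208]

Answer: u_1(3) = 346
Key observation: This trace re-runs the system from the modified initial state.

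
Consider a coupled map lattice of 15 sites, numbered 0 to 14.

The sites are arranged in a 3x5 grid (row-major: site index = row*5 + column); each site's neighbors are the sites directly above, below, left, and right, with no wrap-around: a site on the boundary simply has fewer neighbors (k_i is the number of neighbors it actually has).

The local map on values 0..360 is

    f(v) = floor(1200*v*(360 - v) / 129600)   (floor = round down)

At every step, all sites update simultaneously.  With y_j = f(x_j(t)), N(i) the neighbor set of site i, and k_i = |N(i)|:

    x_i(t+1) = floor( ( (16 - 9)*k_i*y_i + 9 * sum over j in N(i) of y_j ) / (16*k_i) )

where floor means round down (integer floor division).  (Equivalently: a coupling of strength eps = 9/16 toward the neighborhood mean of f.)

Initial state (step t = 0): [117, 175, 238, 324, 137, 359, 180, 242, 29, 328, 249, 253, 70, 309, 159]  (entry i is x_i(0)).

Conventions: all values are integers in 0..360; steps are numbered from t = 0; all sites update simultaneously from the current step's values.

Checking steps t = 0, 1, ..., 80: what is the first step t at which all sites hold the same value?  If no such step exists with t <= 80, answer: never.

Simulating step by step:
t=0: [117, 175, 238, 324, 137, 359, 180, 242, 29, 328, 249, 253, 70, 309, 159]  (not all equal)
t=1: [200, 286, 243, 166, 181, 154, 246, 234, 124, 167, 182, 248, 205, 170, 197]  (not all equal)
t=2: [266, 238, 258, 286, 298, 288, 256, 272, 282, 292, 285, 272, 284, 292, 297]  (not all equal)
t=3: [230, 252, 234, 201, 181, 210, 234, 221, 198, 182, 202, 217, 204, 187, 178]  (not all equal)
t=4: [273, 264, 275, 292, 297, 285, 276, 284, 295, 298, 291, 287, 291, 297, 299]  (not all equal)
t=5: [217, 224, 210, 186, 175, 202, 209, 198, 179, 171, 190, 193, 186, 175, 170]  (not all equal)
t=6: [287, 286, 291, 297, 299, 293, 292, 296, 298, 299, 297, 297, 298, 299, 299]  (not all equal)
t=7: [190, 190, 182, 173, 169, 182, 181, 176, 171, 168, 175, 174, 171, 169, 168]  (not all equal)
t=8: [299, 299, 299, 298, 298, 299, 299, 299, 298, 298, 299, 299, 298, 298, 298]  (not all equal)
t=9: [168, 168, 168, 170, 171, 168, 168, 168, 170, 171, 168, 168, 169, 171, 171]  (not all equal)
t=10: [298, 298, 298, 298, 299, 298, 298, 298, 298, 299, 298, 298, 298, 298, 299]  (not all equal)
t=11: [171, 171, 171, 170, 168, 171, 171, 171, 170, 168, 171, 171, 171, 170, 168]  (not all equal)
t=12: [299, 299, 299, 298, 298, 299, 299, 299, 298, 298, 299, 299, 299, 298, 298]  (not all equal)
t=13: [168, 168, 168, 170, 171, 168, 168, 168, 170, 171, 168, 168, 168, 170, 171]  (not all equal)
t=14: [298, 298, 298, 298, 299, 298, 298, 298, 298, 299, 298, 298, 298, 298, 299]  (not all equal)

Answer: never
Key observation: The state at step 10 reappears at step 14 — the system is in a cycle of period 4 from step 10 on.  No step 0..14 is synchronized, and the cycle repeats forever, so no step up to 80 (or ever) has all sites equal.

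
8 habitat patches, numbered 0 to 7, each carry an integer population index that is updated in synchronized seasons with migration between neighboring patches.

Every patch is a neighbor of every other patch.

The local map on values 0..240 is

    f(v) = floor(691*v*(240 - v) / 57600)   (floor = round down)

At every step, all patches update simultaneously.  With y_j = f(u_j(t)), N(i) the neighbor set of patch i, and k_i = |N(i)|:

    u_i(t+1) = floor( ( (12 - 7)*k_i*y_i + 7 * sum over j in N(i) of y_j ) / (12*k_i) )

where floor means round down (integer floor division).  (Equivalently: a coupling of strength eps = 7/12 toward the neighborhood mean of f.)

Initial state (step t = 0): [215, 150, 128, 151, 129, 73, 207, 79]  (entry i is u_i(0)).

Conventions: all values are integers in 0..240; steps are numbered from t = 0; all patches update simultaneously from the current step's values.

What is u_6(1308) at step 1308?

Answer: u_6(1308) = 158
Key observation: The state at step 14, [158, 158, 158, 158, 158, 158, 158, 158], reappears at step 16: the system is in a cycle of period 2 from step 14 on.  Therefore the state at step 1308 equals the state at step 14 + ((1308 - 14) mod 2) = 14, which is [158, 158, 158, 158, 158, 158, 158, 158].

Derivation:
t=0: [215, 150, 128, 151, 129, 73, 207, 79]
t=1: [113, 145, 149, 145, 149, 140, 119, 142]
t=2: [168, 165, 164, 165, 164, 166, 168, 166]
t=3: [146, 147, 147, 147, 147, 147, 146, 147]
t=4: [164, 164, 164, 164, 164, 164, 164, 164]
t=5: [149, 149, 149, 149, 149, 149, 149, 149]
t=6: [162, 162, 162, 162, 162, 162, 162, 162]
t=7: [151, 151, 151, 151, 151, 151, 151, 151]
t=8: [161, 161, 161, 161, 161, 161, 161, 161]
t=9: [152, 152, 152, 152, 152, 152, 152, 152]
t=10: [160, 160, 160, 160, 160, 160, 160, 160]
t=11: [153, 153, 153, 153, 153, 153, 153, 153]
t=12: [159, 159, 159, 159, 159, 159, 159, 159]
t=13: [154, 154, 154, 154, 154, 154, 154, 154]
t=14: [158, 158, 158, 158, 158, 158, 158, 158]
t=15: [155, 155, 155, 155, 155, 155, 155, 155]
t=16: [158, 158, 158, 158, 158, 158, 158, 158]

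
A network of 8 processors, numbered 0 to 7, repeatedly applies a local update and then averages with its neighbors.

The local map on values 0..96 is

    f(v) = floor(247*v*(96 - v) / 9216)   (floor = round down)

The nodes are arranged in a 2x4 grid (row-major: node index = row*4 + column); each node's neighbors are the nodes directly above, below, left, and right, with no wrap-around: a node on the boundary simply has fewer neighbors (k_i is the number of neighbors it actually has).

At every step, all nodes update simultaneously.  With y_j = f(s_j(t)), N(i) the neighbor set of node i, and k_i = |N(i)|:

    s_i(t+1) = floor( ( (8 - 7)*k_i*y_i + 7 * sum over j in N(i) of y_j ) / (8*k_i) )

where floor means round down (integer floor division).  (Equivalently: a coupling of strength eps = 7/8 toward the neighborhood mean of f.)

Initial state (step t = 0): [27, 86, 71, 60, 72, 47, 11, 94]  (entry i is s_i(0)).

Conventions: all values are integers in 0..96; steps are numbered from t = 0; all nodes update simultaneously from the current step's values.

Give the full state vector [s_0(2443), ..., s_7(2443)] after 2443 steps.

Answer: [58, 58, 59, 59, 58, 58, 59, 59]
Key observation: The state at step 5, [58, 58, 59, 59, 58, 58, 59, 59], reappears at step 7: the system is in a cycle of period 2 from step 5 on.  Therefore the state at step 2443 equals the state at step 5 + ((2443 - 5) mod 2) = 5, which is [58, 58, 59, 59, 58, 58, 59, 59].

Derivation:
t=0: [27, 86, 71, 60, 72, 47, 11, 94]
t=1: [36, 48, 36, 29, 53, 35, 36, 36]
t=2: [60, 57, 56, 56, 57, 59, 57, 54]
t=3: [58, 58, 59, 60, 57, 58, 59, 59]
t=4: [59, 58, 58, 57, 59, 58, 58, 57]
t=5: [58, 58, 59, 59, 58, 58, 59, 59]
t=6: [59, 58, 58, 58, 59, 58, 58, 58]
t=7: [58, 58, 59, 59, 58, 58, 59, 59]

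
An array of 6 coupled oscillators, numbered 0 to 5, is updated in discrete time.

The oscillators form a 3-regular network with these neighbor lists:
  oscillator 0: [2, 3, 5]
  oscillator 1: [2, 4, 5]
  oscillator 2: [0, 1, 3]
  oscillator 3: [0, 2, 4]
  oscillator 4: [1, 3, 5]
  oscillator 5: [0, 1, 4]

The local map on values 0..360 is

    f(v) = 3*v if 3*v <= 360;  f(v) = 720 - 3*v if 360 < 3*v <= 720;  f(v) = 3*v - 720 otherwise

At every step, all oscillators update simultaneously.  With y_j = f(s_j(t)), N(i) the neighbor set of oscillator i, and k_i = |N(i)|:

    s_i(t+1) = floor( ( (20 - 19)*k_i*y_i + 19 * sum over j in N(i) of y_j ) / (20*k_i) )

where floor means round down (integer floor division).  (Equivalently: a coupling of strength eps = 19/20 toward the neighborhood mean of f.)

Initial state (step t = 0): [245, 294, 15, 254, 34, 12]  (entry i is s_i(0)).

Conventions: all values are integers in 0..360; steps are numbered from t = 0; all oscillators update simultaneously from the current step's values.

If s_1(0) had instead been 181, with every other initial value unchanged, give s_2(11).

Answer: s_2(11) = 68
Key observation: This trace re-runs the system from the modified initial state.

Derivation:
t=0: [245, 181, 15, 254, 34, 12]
t=1: [39, 66, 76, 53, 85, 94]
t=2: [217, 252, 161, 197, 215, 194]
t=3: [163, 144, 85, 127, 99, 63]
t=4: [259, 249, 284, 264, 273, 267]
t=5: [93, 100, 56, 94, 61, 62]
t=6: [215, 185, 281, 213, 252, 250]
t=7: [77, 68, 107, 78, 89, 88]
t=8: [270, 280, 227, 271, 235, 235]
t=9: [51, 27, 97, 50, 72, 72]
t=10: [215, 233, 136, 216, 152, 153]
t=11: [208, 266, 68, 209, 125, 127]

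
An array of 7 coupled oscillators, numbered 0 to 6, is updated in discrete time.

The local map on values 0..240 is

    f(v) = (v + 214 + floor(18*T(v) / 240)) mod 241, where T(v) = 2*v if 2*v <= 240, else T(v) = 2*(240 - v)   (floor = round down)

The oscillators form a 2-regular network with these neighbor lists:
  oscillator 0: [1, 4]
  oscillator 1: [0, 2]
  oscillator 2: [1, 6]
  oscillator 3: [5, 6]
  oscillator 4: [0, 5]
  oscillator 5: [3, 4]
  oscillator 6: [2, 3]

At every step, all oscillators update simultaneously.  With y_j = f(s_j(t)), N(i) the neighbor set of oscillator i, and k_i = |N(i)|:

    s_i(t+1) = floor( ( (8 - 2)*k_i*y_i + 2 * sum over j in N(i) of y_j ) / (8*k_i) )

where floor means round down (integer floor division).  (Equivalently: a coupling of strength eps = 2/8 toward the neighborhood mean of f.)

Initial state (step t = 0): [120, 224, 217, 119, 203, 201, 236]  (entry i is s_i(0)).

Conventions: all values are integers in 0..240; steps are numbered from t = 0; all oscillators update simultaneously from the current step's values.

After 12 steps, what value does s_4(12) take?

Simulating step by step:
t=0: [120, 224, 217, 119, 203, 201, 236]
t=1: [130, 187, 195, 130, 172, 170, 194]
t=2: [129, 161, 173, 130, 150, 149, 166]
t=3: [123, 143, 153, 124, 133, 133, 146]
t=4: [116, 129, 137, 117, 120, 121, 131]
t=5: [108, 117, 123, 109, 110, 110, 119]
t=6: [98, 106, 111, 99, 98, 98, 108]
t=7: [86, 93, 98, 87, 85, 85, 96]
t=8: [71, 78, 84, 73, 70, 70, 82]
t=9: [54, 61, 67, 57, 53, 53, 65]
t=10: [35, 42, 48, 38, 33, 33, 46]
t=11: [13, 20, 26, 16, 10, 10, 24]
t=12: [228, 206, 31, 202, 225, 225, 29]

Answer: s_4(12) = 225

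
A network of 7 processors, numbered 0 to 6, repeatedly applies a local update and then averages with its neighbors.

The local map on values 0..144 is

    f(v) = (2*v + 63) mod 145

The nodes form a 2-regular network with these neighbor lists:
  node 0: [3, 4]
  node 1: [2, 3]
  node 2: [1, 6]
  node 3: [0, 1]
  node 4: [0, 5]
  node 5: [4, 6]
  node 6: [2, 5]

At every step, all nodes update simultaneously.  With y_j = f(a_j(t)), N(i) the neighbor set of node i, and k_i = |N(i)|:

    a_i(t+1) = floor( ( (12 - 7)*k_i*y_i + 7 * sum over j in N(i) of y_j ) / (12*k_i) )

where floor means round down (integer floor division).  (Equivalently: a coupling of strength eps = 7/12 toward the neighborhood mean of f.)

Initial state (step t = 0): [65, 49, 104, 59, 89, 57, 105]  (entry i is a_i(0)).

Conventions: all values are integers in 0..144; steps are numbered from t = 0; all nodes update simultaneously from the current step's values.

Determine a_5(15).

Answer: a_5(15) = 15

Derivation:
t=0: [65, 49, 104, 59, 89, 57, 105]
t=1: [58, 53, 94, 33, 63, 78, 99]
t=2: [64, 78, 85, 70, 49, 77, 100]
t=3: [40, 73, 92, 59, 41, 69, 95]
t=4: [70, 66, 92, 75, 58, 54, 91]
t=5: [53, 70, 86, 59, 38, 49, 79]
t=6: [61, 60, 76, 38, 69, 69, 62]
t=7: [73, 76, 52, 80, 51, 51, 54]
t=8: [55, 58, 37, 71, 32, 21, 23]
t=9: [66, 71, 98, 43, 91, 112, 116]
t=10: [51, 59, 66, 33, 97, 89, 76]
t=11: [78, 67, 51, 70, 80, 93, 71]
t=12: [70, 44, 41, 60, 84, 83, 61]
t=13: [60, 13, 13, 34, 77, 71, 41]
t=14: [75, 101, 63, 91, 58, 46, 43]
t=15: [67, 92, 54, 96, 36, 15, 17]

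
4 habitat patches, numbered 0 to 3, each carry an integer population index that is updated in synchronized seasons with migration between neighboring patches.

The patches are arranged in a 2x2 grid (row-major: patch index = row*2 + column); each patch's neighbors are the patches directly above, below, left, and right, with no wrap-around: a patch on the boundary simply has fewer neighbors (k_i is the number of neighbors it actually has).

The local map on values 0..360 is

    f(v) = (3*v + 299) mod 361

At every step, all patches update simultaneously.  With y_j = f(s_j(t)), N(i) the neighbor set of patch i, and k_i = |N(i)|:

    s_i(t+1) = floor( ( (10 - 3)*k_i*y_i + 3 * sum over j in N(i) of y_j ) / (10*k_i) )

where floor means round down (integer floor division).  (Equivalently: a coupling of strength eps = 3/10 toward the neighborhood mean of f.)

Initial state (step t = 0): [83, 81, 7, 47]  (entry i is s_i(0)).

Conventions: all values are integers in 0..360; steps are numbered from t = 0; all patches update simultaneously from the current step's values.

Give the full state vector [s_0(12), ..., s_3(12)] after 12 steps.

Answer: [95, 121, 79, 103]

Derivation:
t=0: [83, 81, 7, 47]
t=1: [206, 166, 263, 130]
t=2: [148, 130, 81, 241]
t=3: [91, 277, 174, 286]
t=4: [169, 75, 112, 73]
t=5: [124, 150, 227, 175]
t=6: [259, 80, 242, 114]
t=7: [319, 219, 307, 268]
t=8: [176, 192, 124, 69]
t=9: [142, 144, 254, 170]
t=10: [54, 19, 250, 113]
t=11: [172, 305, 285, 296]
t=12: [95, 121, 79, 103]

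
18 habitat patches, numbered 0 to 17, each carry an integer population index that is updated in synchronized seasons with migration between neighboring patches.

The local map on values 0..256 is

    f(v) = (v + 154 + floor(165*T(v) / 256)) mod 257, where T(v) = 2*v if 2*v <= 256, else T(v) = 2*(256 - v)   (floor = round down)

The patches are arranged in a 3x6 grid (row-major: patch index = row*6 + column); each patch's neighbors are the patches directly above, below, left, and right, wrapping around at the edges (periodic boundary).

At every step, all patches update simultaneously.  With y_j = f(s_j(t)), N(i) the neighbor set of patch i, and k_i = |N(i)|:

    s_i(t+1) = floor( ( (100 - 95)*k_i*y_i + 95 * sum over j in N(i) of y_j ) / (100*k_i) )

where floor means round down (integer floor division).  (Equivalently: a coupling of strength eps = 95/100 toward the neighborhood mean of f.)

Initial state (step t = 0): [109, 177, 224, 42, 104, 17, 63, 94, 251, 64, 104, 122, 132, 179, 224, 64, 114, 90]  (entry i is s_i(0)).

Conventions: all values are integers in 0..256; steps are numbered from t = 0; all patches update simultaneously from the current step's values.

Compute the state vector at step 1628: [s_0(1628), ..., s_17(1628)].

Simulating step by step:
t=0: [109, 177, 224, 42, 104, 17, 63, 94, 251, 64, 104, 122, 132, 179, 224, 64, 114, 90]
t=1: [148, 150, 184, 103, 181, 142, 149, 135, 121, 140, 128, 120, 119, 160, 134, 147, 106, 174]
t=2: [180, 181, 169, 176, 162, 176, 178, 180, 182, 170, 168, 182, 180, 181, 178, 162, 178, 166]
t=3: [174, 174, 174, 178, 176, 176, 174, 174, 175, 177, 176, 176, 175, 174, 176, 175, 179, 174]
t=4: [176, 176, 175, 175, 175, 176, 176, 176, 175, 175, 175, 176, 176, 176, 176, 175, 175, 175]
t=5: [176, 176, 176, 176, 176, 176, 176, 176, 176, 176, 176, 176, 176, 176, 176, 176, 176, 176]
t=6: [176, 176, 176, 176, 176, 176, 176, 176, 176, 176, 176, 176, 176, 176, 176, 176, 176, 176]

Answer: [176, 176, 176, 176, 176, 176, 176, 176, 176, 176, 176, 176, 176, 176, 176, 176, 176, 176]
Key observation: The state at step 5, [176, 176, 176, 176, 176, 176, 176, 176, 176, 176, 176, 176, 176, 176, 176, 176, 176, 176], reappears at step 6: the system is in a cycle of period 1 from step 5 on.  Therefore the state at step 1628 equals the state at step 5 + ((1628 - 5) mod 1) = 5, which is [176, 176, 176, 176, 176, 176, 176, 176, 176, 176, 176, 176, 176, 176, 176, 176, 176, 176].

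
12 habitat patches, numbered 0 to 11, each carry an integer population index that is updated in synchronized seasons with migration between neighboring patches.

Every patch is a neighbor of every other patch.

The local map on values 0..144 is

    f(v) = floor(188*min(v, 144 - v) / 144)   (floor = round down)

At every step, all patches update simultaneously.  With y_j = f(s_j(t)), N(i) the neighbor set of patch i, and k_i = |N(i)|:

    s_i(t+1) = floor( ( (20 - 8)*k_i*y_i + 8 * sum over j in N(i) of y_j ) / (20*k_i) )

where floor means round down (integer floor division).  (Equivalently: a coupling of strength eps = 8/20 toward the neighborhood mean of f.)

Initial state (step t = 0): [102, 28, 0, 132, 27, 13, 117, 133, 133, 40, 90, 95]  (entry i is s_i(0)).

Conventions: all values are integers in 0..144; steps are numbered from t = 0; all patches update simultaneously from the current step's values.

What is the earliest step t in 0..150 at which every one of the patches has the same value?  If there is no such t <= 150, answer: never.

Simulating step by step:
t=0: [102, 28, 0, 132, 27, 13, 117, 133, 133, 40, 90, 95]  (not all equal)
t=1: [45, 34, 14, 23, 34, 23, 34, 22, 22, 44, 54, 50]  (not all equal)
t=2: [51, 43, 28, 35, 43, 35, 43, 34, 34, 50, 58, 55]  (not all equal)
t=3: [61, 55, 44, 49, 55, 49, 55, 48, 48, 60, 66, 63]  (not all equal)
t=4: [75, 70, 62, 66, 70, 66, 70, 65, 65, 74, 79, 76]  (not all equal)
t=5: [88, 89, 83, 86, 89, 86, 89, 85, 85, 89, 85, 87]  (not all equal)
t=6: [73, 72, 76, 74, 72, 74, 72, 75, 75, 72, 75, 74]  (not all equal)
t=7: [91, 92, 89, 91, 92, 91, 92, 90, 90, 92, 90, 91]  (not all equal)
t=8: [68, 67, 70, 68, 67, 68, 67, 69, 69, 67, 69, 68]  (not all equal)
t=9: [88, 87, 89, 88, 87, 88, 87, 89, 89, 87, 89, 88]  (not all equal)
t=10: [72, 73, 71, 72, 73, 72, 73, 71, 71, 73, 71, 72]  (not all equal)
t=11: [93, 92, 92, 93, 92, 93, 92, 92, 92, 92, 92, 93]  (not all equal)
t=12: [66, 66, 66, 66, 66, 66, 66, 66, 66, 66, 66, 66]  (all equal)

Answer: 12
Key observation: Synchronization is absorbing here: once all patches are equal they stay equal, and step 12 is the first all-equal step.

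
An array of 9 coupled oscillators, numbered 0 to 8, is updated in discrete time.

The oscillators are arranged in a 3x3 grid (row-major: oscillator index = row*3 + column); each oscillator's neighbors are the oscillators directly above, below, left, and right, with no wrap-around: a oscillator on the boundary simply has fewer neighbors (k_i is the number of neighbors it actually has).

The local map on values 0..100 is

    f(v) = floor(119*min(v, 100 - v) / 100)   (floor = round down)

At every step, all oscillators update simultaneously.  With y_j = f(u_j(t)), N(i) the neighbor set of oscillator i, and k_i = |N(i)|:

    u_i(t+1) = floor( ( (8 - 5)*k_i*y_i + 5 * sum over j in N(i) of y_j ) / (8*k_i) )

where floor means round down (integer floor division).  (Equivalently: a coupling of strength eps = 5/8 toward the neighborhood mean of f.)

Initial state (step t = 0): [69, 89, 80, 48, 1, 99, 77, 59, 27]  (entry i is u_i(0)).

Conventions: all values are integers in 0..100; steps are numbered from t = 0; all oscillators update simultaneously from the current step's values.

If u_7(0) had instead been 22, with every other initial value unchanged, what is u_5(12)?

Answer: u_5(12) = 57
Key observation: This trace re-runs the system from the modified initial state.

Derivation:
t=0: [69, 89, 80, 48, 1, 99, 77, 22, 27]
t=1: [35, 17, 13, 34, 15, 12, 36, 22, 20]
t=2: [34, 22, 16, 35, 22, 16, 36, 26, 21]
t=3: [35, 27, 21, 37, 27, 21, 37, 30, 24]
t=4: [39, 32, 26, 40, 33, 26, 41, 34, 28]
t=5: [43, 38, 32, 45, 38, 32, 45, 40, 34]
t=6: [49, 44, 40, 50, 45, 39, 51, 46, 41]
t=7: [56, 52, 48, 57, 52, 48, 57, 53, 49]
t=8: [53, 55, 57, 52, 55, 57, 52, 55, 56]
t=9: [55, 53, 51, 55, 53, 51, 55, 53, 52]
t=10: [53, 55, 57, 53, 55, 57, 53, 55, 56]
t=11: [54, 53, 51, 54, 53, 51, 54, 53, 52]
t=12: [54, 55, 57, 54, 55, 57, 54, 55, 56]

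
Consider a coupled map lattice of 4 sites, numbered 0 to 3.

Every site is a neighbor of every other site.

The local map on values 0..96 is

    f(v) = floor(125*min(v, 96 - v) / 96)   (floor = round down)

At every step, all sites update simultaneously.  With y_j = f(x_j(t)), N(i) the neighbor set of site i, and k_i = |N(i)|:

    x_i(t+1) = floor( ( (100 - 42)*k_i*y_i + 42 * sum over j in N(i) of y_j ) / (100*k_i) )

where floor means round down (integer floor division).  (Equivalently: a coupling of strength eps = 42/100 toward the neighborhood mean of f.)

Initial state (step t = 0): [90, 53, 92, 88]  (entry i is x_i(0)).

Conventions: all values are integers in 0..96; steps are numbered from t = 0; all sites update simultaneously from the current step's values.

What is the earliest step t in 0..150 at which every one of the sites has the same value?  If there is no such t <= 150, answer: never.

Simulating step by step:
t=0: [90, 53, 92, 88]  (not all equal)
t=1: [13, 34, 12, 15]  (not all equal)
t=2: [20, 32, 19, 21]  (not all equal)
t=3: [27, 34, 27, 28]  (not all equal)
t=4: [36, 40, 36, 36]  (not all equal)
t=5: [46, 49, 46, 46]  (not all equal)
t=6: [59, 60, 59, 59]  (not all equal)
t=7: [47, 46, 47, 47]  (not all equal)
t=8: [60, 59, 60, 60]  (not all equal)
t=9: [46, 47, 46, 46]  (not all equal)
t=10: [59, 60, 59, 59]  (not all equal)

Answer: never
Key observation: The state at step 6 reappears at step 10 — the system is in a cycle of period 4 from step 6 on.  No step 0..10 is synchronized, and the cycle repeats forever, so no step up to 150 (or ever) has all sites equal.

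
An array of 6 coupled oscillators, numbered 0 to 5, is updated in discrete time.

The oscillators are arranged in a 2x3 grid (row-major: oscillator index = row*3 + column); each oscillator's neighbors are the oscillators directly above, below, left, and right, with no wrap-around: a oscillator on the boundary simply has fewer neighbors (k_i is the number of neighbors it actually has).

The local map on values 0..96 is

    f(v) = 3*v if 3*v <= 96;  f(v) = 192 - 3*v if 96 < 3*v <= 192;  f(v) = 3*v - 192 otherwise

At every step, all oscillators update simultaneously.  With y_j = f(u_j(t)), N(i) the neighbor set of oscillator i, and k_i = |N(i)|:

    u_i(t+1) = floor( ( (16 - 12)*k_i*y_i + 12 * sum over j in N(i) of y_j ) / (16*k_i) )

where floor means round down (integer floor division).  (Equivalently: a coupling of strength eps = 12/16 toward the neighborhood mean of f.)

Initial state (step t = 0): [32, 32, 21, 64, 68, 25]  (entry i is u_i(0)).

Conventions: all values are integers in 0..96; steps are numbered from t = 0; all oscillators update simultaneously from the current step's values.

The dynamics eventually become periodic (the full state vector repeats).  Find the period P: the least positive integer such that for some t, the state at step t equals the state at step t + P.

Answer: 16
Key observation: The state at step 30, [81, 81, 81, 81, 81, 81], reappears at step 46 — and no state repeats earlier — so the cycle the system enters has period 16.

Derivation:
t=0: [32, 32, 21, 64, 68, 25]
t=1: [60, 66, 79, 40, 45, 46]
t=2: [32, 30, 33, 43, 47, 51]
t=3: [81, 82, 71, 70, 60, 63]
t=4: [39, 34, 26, 28, 21, 13]
t=5: [84, 76, 67, 72, 69, 62]
t=6: [37, 30, 18, 34, 20, 10]
t=7: [87, 71, 58, 75, 67, 50]
t=8: [37, 29, 28, 37, 26, 20]
t=9: [83, 82, 76, 79, 76, 75]
t=10: [51, 45, 41, 46, 42, 35]
t=11: [51, 57, 71, 52, 66, 72]
t=12: [31, 21, 22, 25, 21, 16]
t=13: [75, 71, 58, 77, 62, 60]
t=14: [30, 19, 16, 24, 19, 12]
t=15: [70, 63, 46, 73, 55, 48]
t=16: [15, 25, 32, 23, 26, 42]
t=17: [65, 73, 76, 63, 72, 81]
t=18: [12, 22, 38, 10, 26, 35]
t=19: [45, 64, 76, 50, 65, 80]
t=20: [30, 24, 27, 33, 23, 26]
t=21: [84, 78, 76, 82, 78, 75]
t=22: [51, 45, 37, 51, 42, 37]
t=23: [45, 60, 72, 49, 60, 75]
t=24: [35, 26, 22, 37, 25, 21]
t=25: [81, 76, 69, 81, 74, 68]
t=26: [45, 33, 21, 43, 32, 19]
t=27: [72, 77, 72, 73, 77, 73]
t=28: [30, 31, 30, 30, 33, 30]
t=29: [91, 91, 91, 91, 91, 91]
t=30: [81, 81, 81, 81, 81, 81]
t=31: [51, 51, 51, 51, 51, 51]
t=32: [39, 39, 39, 39, 39, 39]
t=33: [75, 75, 75, 75, 75, 75]
t=34: [33, 33, 33, 33, 33, 33]
t=35: [93, 93, 93, 93, 93, 93]
t=36: [87, 87, 87, 87, 87, 87]
t=37: [69, 69, 69, 69, 69, 69]
t=38: [15, 15, 15, 15, 15, 15]
t=39: [45, 45, 45, 45, 45, 45]
t=40: [57, 57, 57, 57, 57, 57]
t=41: [21, 21, 21, 21, 21, 21]
t=42: [63, 63, 63, 63, 63, 63]
t=43: [3, 3, 3, 3, 3, 3]
t=44: [9, 9, 9, 9, 9, 9]
t=45: [27, 27, 27, 27, 27, 27]
t=46: [81, 81, 81, 81, 81, 81]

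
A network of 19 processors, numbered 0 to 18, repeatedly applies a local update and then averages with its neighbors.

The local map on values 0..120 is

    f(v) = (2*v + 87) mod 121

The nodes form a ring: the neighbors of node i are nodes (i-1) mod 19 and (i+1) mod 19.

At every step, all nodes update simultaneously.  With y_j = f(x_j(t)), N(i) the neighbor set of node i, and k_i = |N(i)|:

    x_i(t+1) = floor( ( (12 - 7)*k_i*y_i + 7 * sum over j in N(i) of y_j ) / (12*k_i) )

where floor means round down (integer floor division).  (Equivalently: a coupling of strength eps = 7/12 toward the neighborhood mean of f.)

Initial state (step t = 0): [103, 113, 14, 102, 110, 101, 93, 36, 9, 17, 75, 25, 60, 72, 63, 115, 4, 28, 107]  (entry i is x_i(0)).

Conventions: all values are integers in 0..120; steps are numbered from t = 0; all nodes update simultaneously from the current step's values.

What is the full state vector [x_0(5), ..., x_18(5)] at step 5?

Simulating step by step:
t=0: [103, 113, 14, 102, 110, 101, 93, 36, 9, 17, 75, 25, 60, 72, 63, 115, 4, 28, 107]
t=1: [59, 78, 82, 72, 55, 47, 37, 55, 54, 64, 53, 65, 72, 97, 92, 85, 67, 54, 45]
t=2: [51, 27, 36, 70, 81, 58, 56, 64, 80, 81, 85, 93, 85, 56, 27, 43, 67, 76, 69]
t=3: [64, 39, 52, 57, 57, 58, 83, 63, 31, 8, 17, 21, 38, 42, 46, 56, 91, 108, 97]
t=4: [63, 66, 65, 77, 80, 60, 55, 49, 68, 51, 32, 15, 34, 50, 61, 57, 51, 44, 61]
t=5: [92, 95, 103, 79, 62, 59, 75, 78, 81, 66, 66, 67, 67, 63, 79, 78, 67, 68, 79]

Answer: [92, 95, 103, 79, 62, 59, 75, 78, 81, 66, 66, 67, 67, 63, 79, 78, 67, 68, 79]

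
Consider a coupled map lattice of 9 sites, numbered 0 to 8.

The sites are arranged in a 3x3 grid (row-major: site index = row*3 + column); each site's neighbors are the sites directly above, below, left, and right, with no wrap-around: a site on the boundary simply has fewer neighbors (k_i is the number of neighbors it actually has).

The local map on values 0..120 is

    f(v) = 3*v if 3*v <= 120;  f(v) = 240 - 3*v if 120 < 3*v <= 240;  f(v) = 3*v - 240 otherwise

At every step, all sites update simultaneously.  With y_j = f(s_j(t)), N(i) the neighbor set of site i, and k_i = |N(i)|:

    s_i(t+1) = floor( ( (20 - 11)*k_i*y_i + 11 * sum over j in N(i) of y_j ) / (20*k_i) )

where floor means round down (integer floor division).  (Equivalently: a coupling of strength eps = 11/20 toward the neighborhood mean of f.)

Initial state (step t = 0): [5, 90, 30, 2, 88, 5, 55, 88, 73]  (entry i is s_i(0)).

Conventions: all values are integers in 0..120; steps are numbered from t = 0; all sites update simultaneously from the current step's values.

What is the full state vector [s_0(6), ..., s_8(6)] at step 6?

Answer: [70, 28, 24, 89, 42, 46, 75, 37, 39]

Derivation:
t=0: [5, 90, 30, 2, 88, 5, 55, 88, 73]
t=1: [16, 37, 52, 23, 21, 31, 42, 32, 20]
t=2: [71, 85, 93, 72, 79, 79, 96, 86, 78]
t=3: [22, 19, 22, 25, 9, 10, 33, 18, 8]
t=4: [66, 54, 53, 68, 41, 34, 80, 51, 33]
t=5: [50, 79, 85, 45, 94, 100, 33, 78, 96]
t=6: [70, 28, 24, 89, 42, 46, 75, 37, 39]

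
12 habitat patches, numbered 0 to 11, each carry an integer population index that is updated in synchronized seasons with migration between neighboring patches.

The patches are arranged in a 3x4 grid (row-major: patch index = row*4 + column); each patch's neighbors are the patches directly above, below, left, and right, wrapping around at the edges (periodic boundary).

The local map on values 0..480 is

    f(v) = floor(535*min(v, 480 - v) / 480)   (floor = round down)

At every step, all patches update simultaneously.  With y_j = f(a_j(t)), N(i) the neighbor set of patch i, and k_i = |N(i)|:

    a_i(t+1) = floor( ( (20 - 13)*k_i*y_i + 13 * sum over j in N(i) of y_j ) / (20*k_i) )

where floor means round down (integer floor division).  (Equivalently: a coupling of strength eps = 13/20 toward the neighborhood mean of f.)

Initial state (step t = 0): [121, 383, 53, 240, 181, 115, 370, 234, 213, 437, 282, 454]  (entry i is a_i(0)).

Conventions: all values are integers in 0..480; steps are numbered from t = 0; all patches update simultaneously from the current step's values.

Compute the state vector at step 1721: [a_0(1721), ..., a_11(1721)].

Answer: [250, 254, 254, 250, 250, 254, 254, 250, 250, 254, 254, 250]
Key observation: The state at step 10, [255, 251, 251, 255, 255, 251, 251, 255, 255, 251, 251, 255], reappears at step 12: the system is in a cycle of period 2 from step 10 on.  Therefore the state at step 1721 equals the state at step 10 + ((1721 - 10) mod 2) = 11, which is [250, 254, 254, 250, 250, 254, 254, 250, 250, 254, 254, 250].

Derivation:
t=0: [121, 383, 53, 240, 181, 115, 370, 234, 213, 437, 282, 454]
t=1: [179, 97, 137, 171, 193, 122, 151, 191, 149, 129, 118, 169]
t=2: [179, 140, 150, 188, 190, 150, 161, 197, 179, 137, 151, 179]
t=3: [195, 165, 174, 200, 201, 171, 179, 206, 193, 165, 172, 198]
t=4: [213, 191, 196, 217, 216, 194, 200, 220, 212, 190, 196, 216]
t=5: [233, 217, 221, 237, 235, 219, 223, 238, 233, 217, 221, 236]
t=6: [257, 245, 248, 260, 258, 246, 249, 261, 257, 245, 248, 260]
t=7: [249, 258, 256, 247, 248, 257, 255, 246, 249, 258, 256, 247]
t=8: [255, 249, 250, 257, 256, 249, 250, 257, 255, 249, 250, 257]
t=9: [250, 255, 254, 249, 250, 255, 254, 249, 250, 255, 254, 249]
t=10: [255, 251, 251, 255, 255, 251, 251, 255, 255, 251, 251, 255]
t=11: [250, 254, 254, 250, 250, 254, 254, 250, 250, 254, 254, 250]
t=12: [255, 251, 251, 255, 255, 251, 251, 255, 255, 251, 251, 255]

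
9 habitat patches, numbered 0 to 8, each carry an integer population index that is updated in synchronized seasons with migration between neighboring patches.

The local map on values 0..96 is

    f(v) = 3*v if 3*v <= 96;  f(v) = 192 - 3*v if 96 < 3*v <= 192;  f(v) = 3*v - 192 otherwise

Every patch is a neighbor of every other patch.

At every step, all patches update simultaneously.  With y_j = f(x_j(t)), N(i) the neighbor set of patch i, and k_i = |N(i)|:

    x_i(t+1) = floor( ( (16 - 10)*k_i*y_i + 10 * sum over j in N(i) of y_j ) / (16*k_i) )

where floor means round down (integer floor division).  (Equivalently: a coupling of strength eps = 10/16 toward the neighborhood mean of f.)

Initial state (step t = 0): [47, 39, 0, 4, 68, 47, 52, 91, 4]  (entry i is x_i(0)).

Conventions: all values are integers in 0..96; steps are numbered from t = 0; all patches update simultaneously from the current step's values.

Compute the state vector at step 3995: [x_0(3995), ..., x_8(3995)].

Answer: [24, 24, 23, 25, 25, 24, 24, 24, 25]
Key observation: The state at step 25, [24, 24, 23, 25, 25, 24, 24, 24, 25], reappears at step 27: the system is in a cycle of period 2 from step 25 on.  Therefore the state at step 3995 equals the state at step 25 + ((3995 - 25) mod 2) = 25, which is [24, 24, 23, 25, 25, 24, 24, 24, 25].

Derivation:
t=0: [47, 39, 0, 4, 68, 47, 52, 91, 4]
t=1: [40, 48, 25, 29, 29, 40, 36, 49, 29]
t=2: [72, 65, 73, 77, 77, 72, 76, 64, 77]
t=3: [25, 18, 26, 29, 29, 25, 28, 18, 29]
t=4: [75, 69, 76, 79, 79, 75, 78, 69, 79]
t=5: [33, 28, 34, 37, 37, 33, 36, 28, 37]
t=6: [87, 85, 86, 84, 84, 87, 85, 85, 84]
t=7: [65, 63, 64, 62, 62, 65, 63, 63, 62]
t=8: [3, 3, 2, 4, 4, 3, 3, 3, 4]
t=9: [9, 9, 8, 10, 10, 9, 9, 9, 10]
t=10: [27, 27, 26, 28, 28, 27, 27, 27, 28]
t=11: [81, 81, 80, 82, 82, 81, 81, 81, 82]
t=12: [51, 51, 50, 52, 52, 51, 51, 51, 52]
t=13: [38, 38, 39, 37, 37, 38, 38, 38, 37]
t=14: [78, 78, 77, 79, 79, 78, 78, 78, 79]
t=15: [42, 42, 41, 43, 43, 42, 42, 42, 43]
t=16: [65, 65, 66, 64, 64, 65, 65, 65, 64]
t=17: [2, 2, 3, 1, 1, 2, 2, 2, 1]
t=18: [5, 5, 6, 4, 4, 5, 5, 5, 4]
t=19: [14, 14, 15, 13, 13, 14, 14, 14, 13]
t=20: [41, 41, 42, 40, 40, 41, 41, 41, 40]
t=21: [69, 69, 68, 70, 70, 69, 69, 69, 70]
t=22: [15, 15, 14, 16, 16, 15, 15, 15, 16]
t=23: [45, 45, 44, 46, 46, 45, 45, 45, 46]
t=24: [56, 56, 57, 55, 55, 56, 56, 56, 55]
t=25: [24, 24, 23, 25, 25, 24, 24, 24, 25]
t=26: [72, 72, 71, 73, 73, 72, 72, 72, 73]
t=27: [24, 24, 23, 25, 25, 24, 24, 24, 25]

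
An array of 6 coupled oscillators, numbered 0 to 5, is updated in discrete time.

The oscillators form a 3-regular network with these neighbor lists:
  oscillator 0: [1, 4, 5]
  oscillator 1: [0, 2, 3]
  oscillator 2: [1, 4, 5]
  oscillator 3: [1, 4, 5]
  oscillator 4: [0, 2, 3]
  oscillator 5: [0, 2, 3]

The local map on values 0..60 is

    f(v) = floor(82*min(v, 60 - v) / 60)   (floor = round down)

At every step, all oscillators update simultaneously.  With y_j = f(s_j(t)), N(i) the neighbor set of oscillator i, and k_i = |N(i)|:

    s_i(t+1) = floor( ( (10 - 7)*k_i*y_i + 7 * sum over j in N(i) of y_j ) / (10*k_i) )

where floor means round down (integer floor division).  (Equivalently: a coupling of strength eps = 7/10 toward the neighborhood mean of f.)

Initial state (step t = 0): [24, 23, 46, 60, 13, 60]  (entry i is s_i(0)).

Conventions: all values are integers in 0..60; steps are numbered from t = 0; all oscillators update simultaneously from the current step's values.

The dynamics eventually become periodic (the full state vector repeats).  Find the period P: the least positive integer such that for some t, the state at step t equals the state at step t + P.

Answer: 2
Key observation: The state at step 12, [34, 34, 34, 34, 34, 34], reappears at step 14 — and no state repeats earlier — so the cycle the system enters has period 2.

Derivation:
t=0: [24, 23, 46, 60, 13, 60]
t=1: [20, 21, 16, 11, 17, 11]
t=2: [23, 23, 21, 19, 21, 19]
t=3: [28, 28, 28, 27, 28, 27]
t=4: [37, 37, 37, 36, 37, 36]
t=5: [31, 31, 31, 31, 31, 31]
t=6: [39, 39, 39, 39, 39, 39]
t=7: [28, 28, 28, 28, 28, 28]
t=8: [38, 38, 38, 38, 38, 38]
t=9: [30, 30, 30, 30, 30, 30]
t=10: [41, 41, 41, 41, 41, 41]
t=11: [25, 25, 25, 25, 25, 25]
t=12: [34, 34, 34, 34, 34, 34]
t=13: [35, 35, 35, 35, 35, 35]
t=14: [34, 34, 34, 34, 34, 34]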